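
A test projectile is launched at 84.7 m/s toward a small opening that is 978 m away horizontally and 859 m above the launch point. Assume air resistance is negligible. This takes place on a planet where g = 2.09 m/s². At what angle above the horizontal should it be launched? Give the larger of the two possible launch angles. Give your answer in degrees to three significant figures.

80.2°

Trajectory: y = x tanθ − g x² (1 + tan²θ)/(2v₀²). With x = 978, y = 859, v₀ = 84.7, g = 2.09:
139.3 tan²θ − 978 tanθ + (998.3) = 0.
tanθ = [978 ± √(978² − 4 × 139.3 × (998.3))] / (2 × 139.3) = (978 ± 632.6) / 278.6, giving tanθ = 1.240 or 5.780.
θ = 51.11° or 80.18°; the larger is 80.18°.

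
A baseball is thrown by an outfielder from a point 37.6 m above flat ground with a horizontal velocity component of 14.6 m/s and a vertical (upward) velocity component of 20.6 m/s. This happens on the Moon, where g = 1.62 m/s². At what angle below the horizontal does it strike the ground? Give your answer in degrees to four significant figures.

Vertical motion (up positive, ground at y = 0): 0.8100 t² − (20.60) t − 37.6 = 0, so t = (20.60 + √(20.60² + 2·1.62·37.6)) / 1.62 = (20.60 + 23.37) / 1.62 = 27.14 s.
At impact: v_y = v_y0 − g t = −23.37 m/s; vₓ = 14.60 m/s.
Angle below horizontal: arctan(|v_y|/vₓ) = arctan(23.37/14.60) = 58.01°.

58.01°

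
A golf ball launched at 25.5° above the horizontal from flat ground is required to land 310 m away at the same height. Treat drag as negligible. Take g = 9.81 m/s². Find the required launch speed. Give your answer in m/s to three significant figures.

On level ground R = v₀² sin 2θ / g ⇒ v₀ = √(gR / sin 2θ).
v₀ = √(9.81 × 310 / sin 51.00°) = √(3041 / 0.7771) = √3913.2 = 62.56 m/s.

62.6 m/s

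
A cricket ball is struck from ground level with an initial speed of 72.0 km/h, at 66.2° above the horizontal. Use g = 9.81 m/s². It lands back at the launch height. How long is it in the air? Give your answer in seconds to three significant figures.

3.73 s

Convert: 72.0 km/h = 72.0/3.6 = 20.00 m/s.
vₓ = 20.00 cos 66.2° = 8.071 m/s; v_y0 = 20.00 sin 66.2° = 18.30 m/s.
Time of flight on level ground: T = 2 v_y0 / g = 2 × 18.30 / 9.81 = 3.731 s.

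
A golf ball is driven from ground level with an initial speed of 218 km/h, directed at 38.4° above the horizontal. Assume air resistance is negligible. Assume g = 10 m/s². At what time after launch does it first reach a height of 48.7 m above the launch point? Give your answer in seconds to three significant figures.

Convert: 218 km/h = 218/3.6 = 60.56 m/s.
Horizontal component vₓ = 60.56 cos 38.4° = 47.46 m/s; vertical v_y0 = 60.56 sin 38.4° = 37.61 m/s.
Height y(t) = 37.61 t − 5.000 t² = 48.7 gives 5.000 t² − 37.61 t + 48.7 = 0.
t = [37.61 ± √(37.61² − 2·10.0·48.7)] / 10.0 = (37.61 ± 21.00) / 10.0, so t = 1.662 s or t = 5.861 s.
The first (ascending) time is 1.662 s.

1.66 s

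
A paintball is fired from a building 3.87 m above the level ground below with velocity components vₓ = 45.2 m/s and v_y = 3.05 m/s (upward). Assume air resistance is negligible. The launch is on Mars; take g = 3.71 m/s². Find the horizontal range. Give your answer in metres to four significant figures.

112.3 m

The projectile lands when y = 3.87 + (3.050) t − ½·3.71·t² = 0. Positive root: t = (3.050 + √(3.050² + 2·3.71·3.87)) / 3.71 = (3.050 + 6.166) / 3.71 = 2.484 s.
Horizontal distance: R = vₓ t = 45.20 × 2.484 = 112.3 m.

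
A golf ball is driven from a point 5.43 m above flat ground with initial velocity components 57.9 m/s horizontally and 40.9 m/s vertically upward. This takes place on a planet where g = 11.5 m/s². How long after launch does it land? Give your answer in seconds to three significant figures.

With up positive and y = 0 at the ground: y(t) = 5.43 + (40.90) t − 5.750 t². Setting y = 0 and taking the positive root: t = [40.90 + √(40.90² + 2·11.5·5.43)] / 11.5 = (40.90 + 42.40) / 11.5 = 7.243 s.

7.24 s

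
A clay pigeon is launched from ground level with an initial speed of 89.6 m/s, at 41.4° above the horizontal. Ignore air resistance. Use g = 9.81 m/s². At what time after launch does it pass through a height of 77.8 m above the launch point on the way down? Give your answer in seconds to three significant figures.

10.6 s

Components: vₓ = 89.60 cos 41.4° = 67.21 m/s, v_y0 = 89.60 sin 41.4° = 59.25 m/s.
Height y(t) = 59.25 t − 4.905 t² = 77.8 gives 4.905 t² − 59.25 t + 77.8 = 0.
Quadratic formula: t = (59.25 ± √1984.5) / 9.81 = (59.25 ± 44.55) / 9.81 → t = 1.499 s or 10.58 s.
The descending-branch root is 10.58 s.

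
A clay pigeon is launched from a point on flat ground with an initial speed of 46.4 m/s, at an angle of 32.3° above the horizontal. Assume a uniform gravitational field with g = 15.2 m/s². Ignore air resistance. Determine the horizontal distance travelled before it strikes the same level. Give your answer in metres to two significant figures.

130 m

vₓ = 46.40 cos 32.3° = 39.22 m/s; v_y0 = 46.40 sin 32.3° = 24.79 m/s.
Flight time T = 2 v_y0 / g = 3.262 s.
Range: R = vₓ T = 39.22 × 3.262 = 128.0 m.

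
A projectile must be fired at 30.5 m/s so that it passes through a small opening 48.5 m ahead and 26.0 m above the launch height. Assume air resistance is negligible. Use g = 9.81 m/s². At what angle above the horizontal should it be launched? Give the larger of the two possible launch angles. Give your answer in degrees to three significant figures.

Trajectory: y = x tanθ − g x² (1 + tan²θ)/(2v₀²). With x = 48.5, y = 26.0, v₀ = 30.5, g = 9.81:
12.40 tan²θ − 48.5 tanθ + (38.40) = 0.
tanθ = [48.5 ± √(48.5² − 4 × 12.40 × (38.40))] / (2 × 12.40) = (48.5 ± 21.14) / 24.81, giving tanθ = 1.103 or 2.808.
θ = 47.80° or 70.39°; the larger is 70.39°.

70.4°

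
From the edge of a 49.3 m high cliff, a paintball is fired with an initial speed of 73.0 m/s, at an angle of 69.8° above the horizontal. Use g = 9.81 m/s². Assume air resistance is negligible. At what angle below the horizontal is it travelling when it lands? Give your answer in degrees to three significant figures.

Horizontal component vₓ = 73.00 cos 69.8° = 25.21 m/s; vertical v_y0 = 73.00 sin 69.8° = 68.51 m/s.
With up positive and y = 0 at the ground: y(t) = 49.3 + (68.51) t − 4.905 t². Setting y = 0 and taking the positive root: t = [68.51 + √(68.51² + 2·9.81·49.3)] / 9.81 = (68.51 + 75.24) / 9.81 = 14.65 s.
At impact: v_y = v_y0 − g t = −75.24 m/s; vₓ = 25.21 m/s.
Angle below horizontal: arctan(|v_y|/vₓ) = arctan(75.24/25.21) = 71.48°.

71.5°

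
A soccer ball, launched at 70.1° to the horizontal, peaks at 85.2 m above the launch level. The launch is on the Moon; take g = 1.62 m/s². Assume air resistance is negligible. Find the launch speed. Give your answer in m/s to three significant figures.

17.7 m/s

At the peak v_y = 0, so v_y0 = √(2gH) = √(2 × 1.62 × 85.2) = 16.61 m/s.
v_y0 = v₀ sin θ ⇒ v₀ = 16.61 / sin 70.1° = 17.67 m/s.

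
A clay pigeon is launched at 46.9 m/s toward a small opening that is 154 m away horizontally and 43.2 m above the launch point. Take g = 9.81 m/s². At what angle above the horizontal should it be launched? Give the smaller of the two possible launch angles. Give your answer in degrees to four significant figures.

Trajectory: y = x tanθ − g x² (1 + tan²θ)/(2v₀²). With x = 154, y = 43.2, v₀ = 46.9, g = 9.81:
52.89 tan²θ − 154 tanθ + (96.09) = 0.
tanθ = [154 ± √(154² − 4 × 52.89 × (96.09))] / (2 × 52.89) = (154 ± 58.22) / 105.8, giving tanθ = 0.9055 or 2.006.
θ = 42.16° or 63.51°; the smaller is 42.16°.

42.16°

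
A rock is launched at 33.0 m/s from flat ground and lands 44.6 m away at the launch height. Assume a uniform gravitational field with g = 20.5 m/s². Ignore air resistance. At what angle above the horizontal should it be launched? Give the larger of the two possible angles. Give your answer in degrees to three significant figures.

R = v₀² sin 2θ / g gives sin 2θ = gR/v₀² = 20.5·44.6/33.0² = 0.8396.
2θ = 57.10° or 180° − 57.10° = 122.9°, so θ = 28.55° or 61.45°.
The larger angle is 61.45°.

61.5°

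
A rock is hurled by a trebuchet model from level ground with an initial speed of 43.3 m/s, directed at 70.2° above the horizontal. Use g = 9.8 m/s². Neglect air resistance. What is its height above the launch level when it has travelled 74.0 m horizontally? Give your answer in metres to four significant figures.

Resolve: vₓ = 43.30 cos 70.2° = 14.67 m/s and v_y0 = 43.30 sin 70.2° = 40.74 m/s.
Time to reach x = 74.0 m: t = x/vₓ = 74.0/14.67 = 5.045 s.
Height: y = v_y0 t − ½ g t² = 40.74 × 5.045 − 4.900 × 5.045² = 205.5 − 124.7 = 80.82 m.

80.82 m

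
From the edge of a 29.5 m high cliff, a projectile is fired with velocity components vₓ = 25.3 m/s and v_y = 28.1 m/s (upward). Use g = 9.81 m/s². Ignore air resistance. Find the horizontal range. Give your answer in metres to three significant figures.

The projectile lands when y = 29.5 + (28.10) t − ½·9.81·t² = 0. Positive root: t = (28.10 + √(28.10² + 2·9.81·29.5)) / 9.81 = (28.10 + 36.99) / 9.81 = 6.635 s.
Horizontal distance: R = vₓ t = 25.30 × 6.635 = 167.9 m.

168 m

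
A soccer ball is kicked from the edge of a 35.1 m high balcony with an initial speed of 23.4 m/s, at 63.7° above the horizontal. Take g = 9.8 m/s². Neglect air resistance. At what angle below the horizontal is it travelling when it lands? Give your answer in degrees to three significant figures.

72.8°

Resolve: vₓ = 23.40 cos 63.7° = 10.37 m/s and v_y0 = 23.40 sin 63.7° = 20.98 m/s.
The projectile lands when y = 35.1 + (20.98) t − ½·9.80·t² = 0. Positive root: t = (20.98 + √(20.98² + 2·9.80·35.1)) / 9.80 = (20.98 + 33.59) / 9.80 = 5.568 s.
At impact: v_y = v_y0 − g t = −33.59 m/s; vₓ = 10.37 m/s.
Angle below horizontal: arctan(|v_y|/vₓ) = arctan(33.59/10.37) = 72.84°.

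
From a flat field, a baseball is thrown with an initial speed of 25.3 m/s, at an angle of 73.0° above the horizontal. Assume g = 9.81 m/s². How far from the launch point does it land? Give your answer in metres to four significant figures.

36.49 m

vₓ = 25.30 cos 73.0° = 7.397 m/s; v_y0 = 25.30 sin 73.0° = 24.19 m/s.
Time aloft: T = 2 v_y0 / g = 2 × 24.19 / 9.81 = 4.933 s.
Horizontal distance R = vₓ T = 7.397 × 4.933 = 36.49 m.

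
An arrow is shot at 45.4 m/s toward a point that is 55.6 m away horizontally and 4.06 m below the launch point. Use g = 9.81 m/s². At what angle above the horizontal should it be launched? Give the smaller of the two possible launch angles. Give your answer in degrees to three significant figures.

Trajectory: y = x tanθ − g x² (1 + tan²θ)/(2v₀²). With x = 55.6, y = −4.06, v₀ = 45.4, g = 9.81:
7.357 tan²θ − 55.6 tanθ + (3.297) = 0.
tanθ = [55.6 ± √(55.6² − 4 × 7.357 × (3.297))] / (2 × 7.357) = (55.6 ± 54.72) / 14.71, giving tanθ = 0.05976 or 7.498.
θ = 3.420° or 82.40°; the smaller is 3.420°.

3.42°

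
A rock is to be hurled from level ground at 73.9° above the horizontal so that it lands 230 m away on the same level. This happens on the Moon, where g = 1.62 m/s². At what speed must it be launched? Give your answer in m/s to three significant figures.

Level-ground range: R = v₀² sin(2θ)/g, so v₀ = √(gR / sin 2θ).
v₀ = √(1.62 × 230 / sin 147.8°) = √(372.6 / 0.5329) = √699.22 = 26.44 m/s.

26.4 m/s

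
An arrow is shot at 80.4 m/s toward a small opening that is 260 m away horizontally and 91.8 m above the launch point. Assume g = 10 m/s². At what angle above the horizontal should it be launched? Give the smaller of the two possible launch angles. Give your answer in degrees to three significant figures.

32.4°

Trajectory: y = x tanθ − g x² (1 + tan²θ)/(2v₀²). With x = 260, y = 91.8, v₀ = 80.4, g = 10.0:
52.29 tan²θ − 260 tanθ + (144.1) = 0.
tanθ = [260 ± √(260² − 4 × 52.29 × (144.1))] / (2 × 52.29) = (260 ± 193.6) / 104.6, giving tanθ = 0.6354 or 4.337.
θ = 32.43° or 77.02°; the smaller is 32.43°.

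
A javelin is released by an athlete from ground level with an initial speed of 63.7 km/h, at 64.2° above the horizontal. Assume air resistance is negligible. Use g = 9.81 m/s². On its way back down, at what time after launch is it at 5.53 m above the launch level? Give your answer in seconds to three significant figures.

Convert: 63.7 km/h = 63.7/3.6 = 17.69 m/s.
vₓ = 17.69 cos 64.2° = 7.701 m/s; v_y0 = 17.69 sin 64.2° = 15.93 m/s.
Height y(t) = 15.93 t − 4.905 t² = 5.53 gives 4.905 t² − 15.93 t + 5.53 = 0.
t = [15.93 ± √(15.93² − 2·9.81·5.53)] / 9.81 = (15.93 ± 12.05) / 9.81, so t = 0.3952 s or t = 2.853 s.
The descending-branch root is 2.853 s.

2.85 s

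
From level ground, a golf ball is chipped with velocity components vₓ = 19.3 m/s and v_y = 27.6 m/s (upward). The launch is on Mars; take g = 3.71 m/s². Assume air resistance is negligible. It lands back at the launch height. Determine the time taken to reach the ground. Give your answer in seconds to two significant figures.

15 s

Landing at launch height ⇒ T = 2 v_y0 / g = 2 × 27.60 / 3.71 = 14.88 s.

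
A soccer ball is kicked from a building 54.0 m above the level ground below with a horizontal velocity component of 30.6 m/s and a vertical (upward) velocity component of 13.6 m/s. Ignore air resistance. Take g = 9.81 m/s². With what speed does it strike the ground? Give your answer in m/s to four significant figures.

Vertical motion (up positive, ground at y = 0): 4.905 t² − (13.60) t − 54.0 = 0, so t = (13.60 + √(13.60² + 2·9.81·54.0)) / 9.81 = (13.60 + 35.28) / 9.81 = 4.982 s.
Vertical velocity at impact: v_y = v_y0 − g t = 13.60 − 9.81 × 4.982 = −35.28 m/s.
Speed: |v| = √(vₓ² + v_y²) = √(30.60² + 35.28²) = 46.70 m/s.

46.70 m/s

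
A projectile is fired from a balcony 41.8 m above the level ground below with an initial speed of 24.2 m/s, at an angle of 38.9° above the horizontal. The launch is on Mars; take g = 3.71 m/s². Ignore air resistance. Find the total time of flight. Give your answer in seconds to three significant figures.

Components: vₓ = 24.20 cos 38.9° = 18.83 m/s, v_y0 = 24.20 sin 38.9° = 15.20 m/s.
The projectile lands when y = 41.8 + (15.20) t − ½·3.71·t² = 0. Positive root: t = (15.20 + √(15.20² + 2·3.71·41.8)) / 3.71 = (15.20 + 23.26) / 3.71 = 10.37 s.

10.4 s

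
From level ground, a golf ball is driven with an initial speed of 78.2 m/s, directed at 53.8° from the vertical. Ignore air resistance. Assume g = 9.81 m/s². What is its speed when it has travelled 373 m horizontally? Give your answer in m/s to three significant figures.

Horizontal component vₓ = 78.20 sin 53.8° = 63.10 m/s; vertical v_y0 = 78.20 cos 53.8° = 46.19 m/s.
Time to reach x = 373 m: t = x/vₓ = 373/63.10 = 5.911 s.
Vertical velocity there: v_y = v_y0 − g t = 46.19 − 9.81 × 5.911 = −11.80 m/s.
Speed: √(vₓ² + v_y²) = √(63.10² + 11.80²) = 64.20 m/s.

64.2 m/s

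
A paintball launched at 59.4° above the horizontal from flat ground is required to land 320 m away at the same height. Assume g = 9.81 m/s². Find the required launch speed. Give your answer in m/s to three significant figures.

Level-ground range: R = v₀² sin(2θ)/g, so v₀ = √(gR / sin 2θ).
v₀ = √(9.81 × 320 / sin 118.8°) = √(3139 / 0.8763) = √3582.3 = 59.85 m/s.

59.9 m/s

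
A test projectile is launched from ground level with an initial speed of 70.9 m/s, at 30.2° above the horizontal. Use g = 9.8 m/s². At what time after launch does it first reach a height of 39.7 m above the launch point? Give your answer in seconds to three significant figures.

1.37 s

vₓ = 70.90 cos 30.2° = 61.28 m/s; v_y0 = 70.90 sin 30.2° = 35.66 m/s.
Height y(t) = 35.66 t − 4.900 t² = 39.7 gives 4.900 t² − 35.66 t + 39.7 = 0.
Quadratic formula: t = (35.66 ± √493.81) / 9.80 = (35.66 ± 22.22) / 9.80 → t = 1.372 s or 5.907 s.
The first (ascending) time is 1.372 s.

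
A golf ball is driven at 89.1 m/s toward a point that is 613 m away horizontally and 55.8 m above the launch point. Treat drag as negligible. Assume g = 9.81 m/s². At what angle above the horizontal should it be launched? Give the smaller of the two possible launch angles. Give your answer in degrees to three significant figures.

Trajectory: y = x tanθ − g x² (1 + tan²θ)/(2v₀²). With x = 613, y = 55.8, v₀ = 89.1, g = 9.81:
232.2 tan²θ − 613 tanθ + (288.0) = 0.
tanθ = [613 ± √(613² − 4 × 232.2 × (288.0))] / (2 × 232.2) = (613 ± 329.1) / 464.3, giving tanθ = 0.6113 or 2.029.
θ = 31.44° or 63.76°; the smaller is 31.44°.

31.4°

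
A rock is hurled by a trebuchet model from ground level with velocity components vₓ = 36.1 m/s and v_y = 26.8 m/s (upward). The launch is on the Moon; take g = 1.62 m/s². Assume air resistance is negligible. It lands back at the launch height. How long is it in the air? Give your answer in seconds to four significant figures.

33.09 s

It returns to y = 0 when t = 2 v_y0 / g = 2(26.80)/1.62 = 33.09 s.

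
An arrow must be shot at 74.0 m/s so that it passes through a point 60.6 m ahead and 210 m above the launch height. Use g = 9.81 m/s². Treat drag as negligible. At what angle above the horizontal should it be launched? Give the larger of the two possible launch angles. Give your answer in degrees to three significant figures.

85.8°

Trajectory: y = x tanθ − g x² (1 + tan²θ)/(2v₀²). With x = 60.6, y = 210, v₀ = 74.0, g = 9.81:
3.289 tan²θ − 60.6 tanθ + (213.3) = 0.
tanθ = [60.6 ± √(60.6² − 4 × 3.289 × (213.3))] / (2 × 3.289) = (60.6 ± 29.43) / 6.579, giving tanθ = 4.738 or 13.68.
θ = 78.08° or 85.82°; the larger is 85.82°.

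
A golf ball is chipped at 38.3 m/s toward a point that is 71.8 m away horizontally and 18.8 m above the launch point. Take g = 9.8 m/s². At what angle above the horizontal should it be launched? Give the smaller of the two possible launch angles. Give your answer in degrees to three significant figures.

30.3°

Trajectory: y = x tanθ − g x² (1 + tan²θ)/(2v₀²). With x = 71.8, y = 18.8, v₀ = 38.3, g = 9.80:
17.22 tan²θ − 71.8 tanθ + (36.02) = 0.
tanθ = [71.8 ± √(71.8² − 4 × 17.22 × (36.02))] / (2 × 17.22) = (71.8 ± 51.71) / 34.44, giving tanθ = 0.5833 or 3.586.
θ = 30.25° or 74.42°; the smaller is 30.25°.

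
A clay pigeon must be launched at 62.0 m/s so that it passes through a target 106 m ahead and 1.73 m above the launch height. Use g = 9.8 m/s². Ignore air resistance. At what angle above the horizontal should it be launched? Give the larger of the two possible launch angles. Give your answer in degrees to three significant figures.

82.1°

Trajectory: y = x tanθ − g x² (1 + tan²θ)/(2v₀²). With x = 106, y = 1.73, v₀ = 62.0, g = 9.80:
14.32 tan²θ − 106 tanθ + (16.05) = 0.
tanθ = [106 ± √(106² − 4 × 14.32 × (16.05))] / (2 × 14.32) = (106 ± 101.6) / 28.65, giving tanθ = 0.1547 or 7.246.
θ = 8.792° or 82.14°; the larger is 82.14°.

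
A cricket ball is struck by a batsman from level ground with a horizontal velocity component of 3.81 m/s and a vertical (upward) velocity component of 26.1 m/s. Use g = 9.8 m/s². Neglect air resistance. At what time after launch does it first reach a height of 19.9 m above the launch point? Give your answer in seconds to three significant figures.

Height y(t) = 26.10 t − 4.900 t² = 19.9 gives 4.900 t² − 26.10 t + 19.9 = 0.
t = [26.10 ± √(26.10² − 2·9.80·19.9)] / 9.80 = (26.10 ± 17.06) / 9.80, so t = 0.9221 s or t = 4.404 s.
The first (ascending) time is 0.9221 s.

0.922 s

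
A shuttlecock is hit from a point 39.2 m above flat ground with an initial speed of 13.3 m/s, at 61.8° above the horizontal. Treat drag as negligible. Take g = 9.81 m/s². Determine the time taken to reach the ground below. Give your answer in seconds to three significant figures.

4.26 s

Horizontal component vₓ = 13.30 cos 61.8° = 6.285 m/s; vertical v_y0 = 13.30 sin 61.8° = 11.72 m/s.
Vertical motion (up positive, ground at y = 0): 4.905 t² − (11.72) t − 39.2 = 0, so t = (11.72 + √(11.72² + 2·9.81·39.2)) / 9.81 = (11.72 + 30.11) / 9.81 = 4.264 s.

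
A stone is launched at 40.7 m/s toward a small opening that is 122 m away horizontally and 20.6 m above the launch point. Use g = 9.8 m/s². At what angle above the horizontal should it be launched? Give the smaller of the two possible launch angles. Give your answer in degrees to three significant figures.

Trajectory: y = x tanθ − g x² (1 + tan²θ)/(2v₀²). With x = 122, y = 20.6, v₀ = 40.7, g = 9.80:
44.03 tan²θ − 122 tanθ + (64.63) = 0.
tanθ = [122 ± √(122² − 4 × 44.03 × (64.63))] / (2 × 44.03) = (122 ± 59.18) / 88.06, giving tanθ = 0.7134 or 2.058.
θ = 35.50° or 64.08°; the smaller is 35.50°.

35.5°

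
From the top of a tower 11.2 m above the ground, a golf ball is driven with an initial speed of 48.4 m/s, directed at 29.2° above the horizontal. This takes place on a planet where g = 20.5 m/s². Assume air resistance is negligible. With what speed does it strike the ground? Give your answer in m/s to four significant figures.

Resolve: vₓ = 48.40 cos 29.2° = 42.25 m/s and v_y0 = 48.40 sin 29.2° = 23.61 m/s.
Vertical motion (up positive, ground at y = 0): 10.25 t² − (23.61) t − 11.2 = 0, so t = (23.61 + √(23.61² + 2·20.5·11.2)) / 20.5 = (23.61 + 31.89) / 20.5 = 2.707 s.
Vertical velocity at impact: v_y = v_y0 − g t = 23.61 − 20.5 × 2.707 = −31.89 m/s.
Speed: |v| = √(vₓ² + v_y²) = √(42.25² + 31.89²) = 52.93 m/s.

52.93 m/s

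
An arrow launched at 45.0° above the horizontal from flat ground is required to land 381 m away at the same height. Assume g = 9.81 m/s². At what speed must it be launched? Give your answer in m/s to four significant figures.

Level-ground range: R = v₀² sin(2θ)/g, so v₀ = √(gR / sin 2θ).
v₀ = √(9.81 × 381 / sin 90.00°) = √(3738 / 1.000) = √3737.6 = 61.14 m/s.

61.14 m/s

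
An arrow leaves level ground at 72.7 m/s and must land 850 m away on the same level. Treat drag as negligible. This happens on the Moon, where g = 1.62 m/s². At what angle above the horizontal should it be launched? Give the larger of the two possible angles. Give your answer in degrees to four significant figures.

From R = (v₀²/g) sin 2θ: sin 2θ = 1.62 × 850 / 5285.3 = 0.2605.
2θ = 15.10° or 180° − 15.10° = 164.9°, so θ = 7.551° or 82.45°.
The larger angle is 82.45°.

82.45°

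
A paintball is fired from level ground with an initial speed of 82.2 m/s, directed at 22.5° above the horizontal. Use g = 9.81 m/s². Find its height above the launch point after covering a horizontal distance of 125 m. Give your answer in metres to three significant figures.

38.5 m

vₓ = 82.20 cos 22.5° = 75.94 m/s; v_y0 = 82.20 sin 22.5° = 31.46 m/s.
x = vₓ t ⇒ t = 125/75.94 = 1.646 s.
Height: y = v_y0 t − ½ g t² = 31.46 × 1.646 − 4.905 × 1.646² = 51.78 − 13.29 = 38.49 m.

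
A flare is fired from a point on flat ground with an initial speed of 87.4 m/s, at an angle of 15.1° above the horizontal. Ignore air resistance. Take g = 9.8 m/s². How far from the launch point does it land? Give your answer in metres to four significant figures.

vₓ = 87.40 cos 15.1° = 84.38 m/s; v_y0 = 87.40 sin 15.1° = 22.77 m/s.
Flight time T = 2 v_y0 / g = 4.647 s.
Range: R = vₓ T = 84.38 × 4.647 = 392.1 m.

392.1 m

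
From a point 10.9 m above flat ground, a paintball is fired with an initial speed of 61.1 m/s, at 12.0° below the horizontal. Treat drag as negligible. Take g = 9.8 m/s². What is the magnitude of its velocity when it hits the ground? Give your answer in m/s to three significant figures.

62.8 m/s

Components: vₓ = 61.10 cos 12.0° = 59.76 m/s, v_y0 = −12.70 m/s (downward).
Vertical motion (up positive, ground at y = 0): 4.900 t² − (−12.70) t − 10.9 = 0, so t = (−12.70 + √(12.70² + 2·9.80·10.9)) / 9.80 = (−12.70 + 19.37) / 9.80 = 0.6798 s.
Vertical velocity at impact: v_y = v_y0 − g t = −12.70 − 9.80 × 0.6798 = −19.37 m/s.
Speed: |v| = √(vₓ² + v_y²) = √(59.76² + 19.37²) = 62.82 m/s.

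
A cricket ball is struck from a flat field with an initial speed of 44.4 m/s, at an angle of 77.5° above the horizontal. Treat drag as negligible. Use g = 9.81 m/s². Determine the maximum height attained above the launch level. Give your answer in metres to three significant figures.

95.8 m

vₓ = 44.40 cos 77.5° = 9.610 m/s; v_y0 = 44.40 sin 77.5° = 43.35 m/s.
Peak height H = v_y0² / (2g) = 1879.0 / 19.62 = 95.77 m.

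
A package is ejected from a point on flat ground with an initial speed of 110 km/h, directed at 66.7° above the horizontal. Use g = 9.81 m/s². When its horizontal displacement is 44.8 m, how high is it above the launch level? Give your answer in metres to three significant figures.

36.6 m

Convert: 110 km/h = 110/3.6 = 30.56 m/s.
Components: vₓ = 30.56 cos 66.7° = 12.09 m/s, v_y0 = 30.56 sin 66.7° = 28.06 m/s.
x = vₓ t ⇒ t = 44.8/12.09 = 3.707 s.
Height: y = v_y0 t − ½ g t² = 28.06 × 3.707 − 4.905 × 3.707² = 104.0 − 67.39 = 36.63 m.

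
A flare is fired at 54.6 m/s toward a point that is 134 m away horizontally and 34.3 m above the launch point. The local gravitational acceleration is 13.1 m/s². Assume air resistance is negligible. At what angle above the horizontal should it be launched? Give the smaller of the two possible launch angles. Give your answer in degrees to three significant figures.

Trajectory: y = x tanθ − g x² (1 + tan²θ)/(2v₀²). With x = 134, y = 34.3, v₀ = 54.6, g = 13.1:
39.45 tan²θ − 134 tanθ + (73.75) = 0.
tanθ = [134 ± √(134² − 4 × 39.45 × (73.75))] / (2 × 39.45) = (134 ± 79.48) / 78.90, giving tanθ = 0.6909 or 2.706.
θ = 34.64° or 69.72°; the smaller is 34.64°.

34.6°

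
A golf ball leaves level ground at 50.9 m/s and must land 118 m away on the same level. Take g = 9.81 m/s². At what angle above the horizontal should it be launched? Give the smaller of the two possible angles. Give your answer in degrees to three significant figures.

R = v₀² sin 2θ / g gives sin 2θ = gR/v₀² = 9.81·118/50.9² = 0.4468.
2θ = 26.54° or 180° − 26.54° = 153.5°, so θ = 13.27° or 76.73°.
The smaller angle is 13.27°.

13.3°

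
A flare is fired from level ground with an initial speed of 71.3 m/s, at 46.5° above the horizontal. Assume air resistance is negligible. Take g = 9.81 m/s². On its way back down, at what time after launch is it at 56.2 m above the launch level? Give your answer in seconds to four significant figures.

9.314 s

Horizontal component vₓ = 71.30 cos 46.5° = 49.08 m/s; vertical v_y0 = 71.30 sin 46.5° = 51.72 m/s.
Height y(t) = 51.72 t − 4.905 t² = 56.2 gives 4.905 t² − 51.72 t + 56.2 = 0.
t = [51.72 ± √(51.72² − 2·9.81·56.2)] / 9.81 = (51.72 ± 39.65) / 9.81, so t = 1.230 s or t = 9.314 s.
The descending-branch root is 9.314 s.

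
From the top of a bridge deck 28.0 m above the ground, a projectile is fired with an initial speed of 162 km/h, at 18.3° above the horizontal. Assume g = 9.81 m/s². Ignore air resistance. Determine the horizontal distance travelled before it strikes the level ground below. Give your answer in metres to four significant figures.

180.7 m

Convert: 162 km/h = 162/3.6 = 45.00 m/s.
Resolve: vₓ = 45.00 cos 18.3° = 42.72 m/s and v_y0 = 45.00 sin 18.3° = 14.13 m/s.
Vertical motion (up positive, ground at y = 0): 4.905 t² − (14.13) t − 28.0 = 0, so t = (14.13 + √(14.13² + 2·9.81·28.0)) / 9.81 = (14.13 + 27.37) / 9.81 = 4.230 s.
Horizontal distance: R = vₓ t = 42.72 × 4.230 = 180.7 m.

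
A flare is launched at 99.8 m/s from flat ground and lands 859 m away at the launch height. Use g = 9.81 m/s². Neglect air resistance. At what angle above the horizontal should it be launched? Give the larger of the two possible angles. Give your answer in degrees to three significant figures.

61.1°

R = v₀² sin 2θ / g gives sin 2θ = gR/v₀² = 9.81·859/99.8² = 0.8461.
2θ = 57.79° or 180° − 57.79° = 122.2°, so θ = 28.89° or 61.11°.
The larger angle is 61.11°.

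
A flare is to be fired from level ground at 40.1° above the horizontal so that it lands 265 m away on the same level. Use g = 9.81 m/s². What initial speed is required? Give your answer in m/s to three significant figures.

From R = (v₀² / g) sin 2θ: v₀ = √(gR / sin 2θ).
v₀ = √(9.81 × 265 / sin 80.20°) = √(2600 / 0.9854) = √2638.1 = 51.36 m/s.

51.4 m/s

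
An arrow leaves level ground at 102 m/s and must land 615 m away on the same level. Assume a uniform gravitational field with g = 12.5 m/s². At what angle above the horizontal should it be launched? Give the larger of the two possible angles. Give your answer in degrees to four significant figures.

66.18°

R = v₀² sin 2θ / g gives sin 2θ = gR/v₀² = 12.5·615/102² = 0.7389.
2θ = 47.64° or 180° − 47.64° = 132.4°, so θ = 23.82° or 66.18°.
The larger angle is 66.18°.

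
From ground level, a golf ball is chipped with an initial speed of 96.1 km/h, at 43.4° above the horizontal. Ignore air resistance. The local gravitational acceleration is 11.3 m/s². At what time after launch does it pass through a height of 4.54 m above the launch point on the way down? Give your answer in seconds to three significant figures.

2.98 s

Convert: 96.1 km/h = 96.1/3.6 = 26.69 m/s.
Resolve: vₓ = 26.69 cos 43.4° = 19.40 m/s and v_y0 = 26.69 sin 43.4° = 18.34 m/s.
Set y = v_y0 t − ½ g t² = 4.54: 5.650 t² − 18.34 t + 4.54 = 0.
t = [18.34 ± √(18.34² − 2·11.3·4.54)] / 11.3 = (18.34 ± 15.29) / 11.3, so t = 0.2700 s or t = 2.976 s.
The descending-branch root is 2.976 s.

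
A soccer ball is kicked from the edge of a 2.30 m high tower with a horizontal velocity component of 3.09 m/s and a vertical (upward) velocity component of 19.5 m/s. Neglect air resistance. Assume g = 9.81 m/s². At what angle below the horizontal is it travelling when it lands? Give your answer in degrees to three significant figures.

Vertical motion (up positive, ground at y = 0): 4.905 t² − (19.50) t − 2.30 = 0, so t = (19.50 + √(19.50² + 2·9.81·2.30)) / 9.81 = (19.50 + 20.62) / 9.81 = 4.090 s.
At impact: v_y = v_y0 − g t = −20.62 m/s; vₓ = 3.090 m/s.
Angle below horizontal: arctan(|v_y|/vₓ) = arctan(20.62/3.090) = 81.48°.

81.5°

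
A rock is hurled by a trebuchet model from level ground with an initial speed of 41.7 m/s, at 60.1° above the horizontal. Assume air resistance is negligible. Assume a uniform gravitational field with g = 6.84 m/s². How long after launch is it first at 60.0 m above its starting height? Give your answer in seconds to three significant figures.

Components: vₓ = 41.70 cos 60.1° = 20.79 m/s, v_y0 = 41.70 sin 60.1° = 36.15 m/s.
Height y(t) = 36.15 t − 3.420 t² = 60.0 gives 3.420 t² − 36.15 t + 60.0 = 0.
Quadratic formula: t = (36.15 ± √485.99) / 6.84 = (36.15 ± 22.05) / 6.84 → t = 2.062 s or 8.508 s.
The first (ascending) time is 2.062 s.

2.06 s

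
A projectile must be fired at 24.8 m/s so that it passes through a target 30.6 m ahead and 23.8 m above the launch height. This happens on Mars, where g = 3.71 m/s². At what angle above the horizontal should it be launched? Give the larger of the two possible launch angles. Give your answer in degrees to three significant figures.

Trajectory: y = x tanθ − g x² (1 + tan²θ)/(2v₀²). With x = 30.6, y = 23.8, v₀ = 24.8, g = 3.71:
2.824 tan²θ − 30.6 tanθ + (26.62) = 0.
tanθ = [30.6 ± √(30.6² − 4 × 2.824 × (26.62))] / (2 × 2.824) = (30.6 ± 25.21) / 5.648, giving tanθ = 0.9541 or 9.881.
θ = 43.65° or 84.22°; the larger is 84.22°.

84.2°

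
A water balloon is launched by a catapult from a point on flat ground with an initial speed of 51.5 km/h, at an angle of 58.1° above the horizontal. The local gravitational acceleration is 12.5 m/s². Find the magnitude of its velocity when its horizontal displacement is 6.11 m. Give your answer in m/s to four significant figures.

7.831 m/s

Convert: 51.5 km/h = 51.5/3.6 = 14.31 m/s.
Resolve: vₓ = 14.31 cos 58.1° = 7.560 m/s and v_y0 = 14.31 sin 58.1° = 12.15 m/s.
x = vₓ t ⇒ t = 6.11/7.560 = 0.8082 s.
Vertical velocity there: v_y = v_y0 − g t = 12.15 − 12.5 × 0.8082 = 2.042 m/s.
Speed: √(vₓ² + v_y²) = √(7.560² + 2.042²) = 7.831 m/s.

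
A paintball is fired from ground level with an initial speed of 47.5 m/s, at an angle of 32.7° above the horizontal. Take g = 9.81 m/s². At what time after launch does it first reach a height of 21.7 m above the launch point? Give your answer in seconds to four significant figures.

Horizontal component vₓ = 47.50 cos 32.7° = 39.97 m/s; vertical v_y0 = 47.50 sin 32.7° = 25.66 m/s.
Set y = v_y0 t − ½ g t² = 21.7: 4.905 t² − 25.66 t + 21.7 = 0.
Quadratic formula: t = (25.66 ± √232.75) / 9.81 = (25.66 ± 15.26) / 9.81 → t = 1.061 s or 4.171 s.
The first (ascending) time is 1.061 s.

1.061 s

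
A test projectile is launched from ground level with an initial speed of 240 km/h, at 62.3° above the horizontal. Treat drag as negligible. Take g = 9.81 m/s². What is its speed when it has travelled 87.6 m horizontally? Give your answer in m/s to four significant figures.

Convert: 240 km/h = 240/3.6 = 66.67 m/s.
Components: vₓ = 66.67 cos 62.3° = 30.99 m/s, v_y0 = 66.67 sin 62.3° = 59.03 m/s.
At x = 87.6 m, t = x/vₓ = 87.6/30.99 = 2.827 s.
Vertical velocity there: v_y = v_y0 − g t = 59.03 − 9.81 × 2.827 = 31.30 m/s.
Speed: √(vₓ² + v_y²) = √(30.99² + 31.30²) = 44.04 m/s.

44.04 m/s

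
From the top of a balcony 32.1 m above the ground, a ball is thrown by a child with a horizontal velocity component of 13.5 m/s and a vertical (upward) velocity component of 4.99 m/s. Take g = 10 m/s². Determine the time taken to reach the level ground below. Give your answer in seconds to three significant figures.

3.08 s

With up positive and y = 0 at the ground: y(t) = 32.1 + (4.990) t − 5.000 t². Setting y = 0 and taking the positive root: t = [4.990 + √(4.990² + 2·10.0·32.1)] / 10.0 = (4.990 + 25.82) / 10.0 = 3.081 s.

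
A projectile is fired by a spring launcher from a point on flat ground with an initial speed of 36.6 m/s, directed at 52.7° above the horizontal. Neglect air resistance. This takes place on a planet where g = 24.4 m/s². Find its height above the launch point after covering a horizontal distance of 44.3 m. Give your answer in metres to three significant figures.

9.48 m

Components: vₓ = 36.60 cos 52.7° = 22.18 m/s, v_y0 = 36.60 sin 52.7° = 29.11 m/s.
Time to reach x = 44.3 m: t = x/vₓ = 44.3/22.18 = 1.997 s.
Height: y = v_y0 t − ½ g t² = 29.11 × 1.997 − 12.20 × 1.997² = 58.15 − 48.67 = 9.480 m.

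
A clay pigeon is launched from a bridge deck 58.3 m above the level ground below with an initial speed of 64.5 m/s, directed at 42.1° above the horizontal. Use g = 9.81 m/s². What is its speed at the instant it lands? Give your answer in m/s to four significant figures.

Components: vₓ = 64.50 cos 42.1° = 47.86 m/s, v_y0 = 64.50 sin 42.1° = 43.24 m/s.
With up positive and y = 0 at the ground: y(t) = 58.3 + (43.24) t − 4.905 t². Setting y = 0 and taking the positive root: t = [43.24 + √(43.24² + 2·9.81·58.3)] / 9.81 = (43.24 + 54.90) / 9.81 = 10.00 s.
Vertical velocity at impact: v_y = v_y0 − g t = 43.24 − 9.81 × 10.00 = −54.90 m/s.
Speed: |v| = √(vₓ² + v_y²) = √(47.86² + 54.90²) = 72.83 m/s.

72.83 m/s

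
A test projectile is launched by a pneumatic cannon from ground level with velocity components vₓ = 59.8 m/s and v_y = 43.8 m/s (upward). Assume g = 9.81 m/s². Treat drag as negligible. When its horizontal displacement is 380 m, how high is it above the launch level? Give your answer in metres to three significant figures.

80.3 m

x = vₓ t ⇒ t = 380/59.80 = 6.355 s.
Height: y = v_y0 t − ½ g t² = 43.80 × 6.355 − 4.905 × 6.355² = 278.3 − 198.1 = 80.26 m.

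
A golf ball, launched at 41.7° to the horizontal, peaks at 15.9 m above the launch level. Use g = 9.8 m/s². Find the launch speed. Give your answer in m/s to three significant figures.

At the peak v_y = 0, so v_y0 = √(2gH) = √(2 × 9.80 × 15.9) = 17.65 m/s.
v_y0 = v₀ sin θ ⇒ v₀ = 17.65 / sin 41.7° = 26.54 m/s.

26.5 m/s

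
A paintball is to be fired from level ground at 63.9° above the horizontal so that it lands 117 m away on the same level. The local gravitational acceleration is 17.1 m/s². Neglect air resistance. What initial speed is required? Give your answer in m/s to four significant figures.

On level ground R = v₀² sin 2θ / g ⇒ v₀ = √(gR / sin 2θ).
v₀ = √(17.1 × 117 / sin 127.8°) = √(2001 / 0.7902) = √2532.0 = 50.32 m/s.

50.32 m/s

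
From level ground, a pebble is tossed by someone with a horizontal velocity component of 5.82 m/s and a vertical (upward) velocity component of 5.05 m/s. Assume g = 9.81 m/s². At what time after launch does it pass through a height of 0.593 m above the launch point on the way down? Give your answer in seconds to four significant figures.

Height y(t) = 5.050 t − 4.905 t² = 0.593 gives 4.905 t² − 5.050 t + 0.593 = 0.
Quadratic formula: t = (5.050 ± √13.868) / 9.81 = (5.050 ± 3.724) / 9.81 → t = 0.1352 s or 0.8944 s.
The descending-branch root is 0.8944 s.

0.8944 s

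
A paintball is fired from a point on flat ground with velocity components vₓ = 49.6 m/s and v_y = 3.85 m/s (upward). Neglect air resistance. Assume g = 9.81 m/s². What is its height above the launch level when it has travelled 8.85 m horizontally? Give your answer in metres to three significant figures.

0.531 m

Time to reach x = 8.85 m: t = x/vₓ = 8.85/49.60 = 0.1784 s.
Height: y = v_y0 t − ½ g t² = 3.850 × 0.1784 − 4.905 × 0.1784² = 0.6869 − 0.1562 = 0.5308 m.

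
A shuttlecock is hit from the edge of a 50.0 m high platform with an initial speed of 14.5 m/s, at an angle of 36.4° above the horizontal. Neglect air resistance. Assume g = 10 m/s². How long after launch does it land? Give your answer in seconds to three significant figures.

Horizontal component vₓ = 14.50 cos 36.4° = 11.67 m/s; vertical v_y0 = 14.50 sin 36.4° = 8.605 m/s.
With up positive and y = 0 at the ground: y(t) = 50.0 + (8.605) t − 5.000 t². Setting y = 0 and taking the positive root: t = [8.605 + √(8.605² + 2·10.0·50.0)] / 10.0 = (8.605 + 32.77) / 10.0 = 4.138 s.

4.14 s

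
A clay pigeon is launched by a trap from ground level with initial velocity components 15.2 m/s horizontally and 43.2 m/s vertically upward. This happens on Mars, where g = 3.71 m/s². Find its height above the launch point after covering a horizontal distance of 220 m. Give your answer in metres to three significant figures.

x = vₓ t ⇒ t = 220/15.20 = 14.47 s.
Height: y = v_y0 t − ½ g t² = 43.20 × 14.47 − 1.855 × 14.47² = 625.3 − 388.6 = 236.7 m.

237 m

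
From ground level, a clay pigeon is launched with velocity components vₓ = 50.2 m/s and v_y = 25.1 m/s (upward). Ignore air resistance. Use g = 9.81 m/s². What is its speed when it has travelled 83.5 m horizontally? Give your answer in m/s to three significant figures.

x = vₓ t ⇒ t = 83.5/50.20 = 1.663 s.
Vertical velocity there: v_y = v_y0 − g t = 25.10 − 9.81 × 1.663 = 8.783 m/s.
Speed: √(vₓ² + v_y²) = √(50.20² + 8.783²) = 50.96 m/s.

51.0 m/s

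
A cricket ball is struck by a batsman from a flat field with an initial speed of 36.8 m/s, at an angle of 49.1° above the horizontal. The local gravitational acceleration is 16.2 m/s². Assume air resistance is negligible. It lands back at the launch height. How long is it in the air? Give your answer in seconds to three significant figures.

3.43 s

Horizontal component vₓ = 36.80 cos 49.1° = 24.09 m/s; vertical v_y0 = 36.80 sin 49.1° = 27.82 m/s.
It returns to y = 0 when t = 2 v_y0 / g = 2(27.82)/16.2 = 3.434 s.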